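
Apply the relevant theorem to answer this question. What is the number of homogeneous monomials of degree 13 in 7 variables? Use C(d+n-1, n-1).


The number of degree-13 monomials in 7 variables is C(d+n-1, n-1).
= C(13+7-1, 7-1) = C(19, 6)
= 27132

27132


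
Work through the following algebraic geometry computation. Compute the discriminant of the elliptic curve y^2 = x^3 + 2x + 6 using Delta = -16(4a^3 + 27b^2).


Compute each component:
4a^3 = 4*2^3 = 4*8 = 32
27b^2 = 27*6^2 = 27*36 = 972
4a^3 + 27b^2 = 32 + 972 = 1004
Delta = -16*1004 = -16064

-16064


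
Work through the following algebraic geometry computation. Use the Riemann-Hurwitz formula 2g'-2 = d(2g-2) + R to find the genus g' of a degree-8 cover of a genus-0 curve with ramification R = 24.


Riemann-Hurwitz formula: 2g' - 2 = d(2g - 2) + R
Given: d = 8, g = 0, R = 24
2g' - 2 = 8*(2*0 - 2) + 24
2g' - 2 = 8*(-2) + 24
2g' - 2 = -16 + 24 = 8
2g' = 10
g' = 5

5


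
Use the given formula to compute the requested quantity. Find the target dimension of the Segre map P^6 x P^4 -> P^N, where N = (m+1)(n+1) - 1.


The Segre embedding maps P^m x P^n into P^N via
all products of coordinates from each factor.
N = (m+1)(n+1) - 1
N = (6+1)(4+1) - 1
N = 7*5 - 1
N = 35 - 1 = 34

34


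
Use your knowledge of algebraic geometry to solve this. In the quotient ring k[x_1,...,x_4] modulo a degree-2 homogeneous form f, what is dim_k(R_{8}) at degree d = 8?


For R = k[x_1,...,x_n]/(f) with f homogeneous of degree e:
The Hilbert series is (1 - t^e)/(1 - t)^n.
So h(d) = C(d+n-1, n-1) - C(d-e+n-1, n-1) for d >= e.
With n=4, e=2, d=8:
C(8+4-1, 4-1) = C(11, 3) = 165
C(8-2+4-1, 4-1) = C(9, 3) = 84
h(8) = 165 - 84 = 81

81


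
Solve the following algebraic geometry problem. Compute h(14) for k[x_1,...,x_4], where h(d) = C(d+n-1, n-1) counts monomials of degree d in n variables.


The Hilbert function for the polynomial ring in 4 variables is:
h(d) = C(d+n-1, n-1)
h(14) = C(14+4-1, 4-1) = C(17, 3)
= 17! / (3! * 14!)
= 680

680


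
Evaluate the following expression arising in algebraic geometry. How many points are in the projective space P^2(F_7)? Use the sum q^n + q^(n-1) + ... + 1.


P^2(F_7) has (q^(n+1) - 1)/(q - 1) points.
= 7^2 + 7^1 + 7^0
= 49 + 7 + 1
= 57

57


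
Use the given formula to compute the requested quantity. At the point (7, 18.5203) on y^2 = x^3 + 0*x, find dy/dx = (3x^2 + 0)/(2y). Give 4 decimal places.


Using implicit differentiation of y^2 = x^3 + 0*x:
2y * dy/dx = 3x^2 + 0
dy/dx = (3x^2 + 0)/(2y)
Numerator: 3*7^2 + 0 = 147
Denominator: 2*18.5203 = 37.0406
dy/dx = 147/37.0406 = 3.9686

3.9686


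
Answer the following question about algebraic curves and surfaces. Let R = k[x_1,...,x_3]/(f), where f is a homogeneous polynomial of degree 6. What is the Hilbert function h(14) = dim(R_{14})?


For R = k[x_1,...,x_n]/(f) with f homogeneous of degree e:
The Hilbert series is (1 - t^e)/(1 - t)^n.
So h(d) = C(d+n-1, n-1) - C(d-e+n-1, n-1) for d >= e.
With n=3, e=6, d=14:
C(14+3-1, 3-1) = C(16, 2) = 120
C(14-6+3-1, 3-1) = C(10, 2) = 45
h(14) = 120 - 45 = 75

75


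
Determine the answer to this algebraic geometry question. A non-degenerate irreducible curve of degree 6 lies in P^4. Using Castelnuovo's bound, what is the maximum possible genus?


Castelnuovo's bound: write d - 1 = m(r-1) + epsilon with 0 <= epsilon < r-1.
d - 1 = 6 - 1 = 5
r - 1 = 4 - 1 = 3
5 = 1*3 + 2, so m = 1, epsilon = 2
pi(d, r) = m(m-1)(r-1)/2 + m*epsilon
= 1*0*3/2 + 1*2
= 0/2 + 2
= 0 + 2 = 2

2


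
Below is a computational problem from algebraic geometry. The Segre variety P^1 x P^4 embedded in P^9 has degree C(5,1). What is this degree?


The degree of the Segre variety P^1 x P^4 is C(m+n, m).
= C(5, 1)
= 5

5


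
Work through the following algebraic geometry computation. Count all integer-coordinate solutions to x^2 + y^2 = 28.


Systematically check integer values of x where x^2 <= 28.
For each valid x, check if 28 - x^2 is a perfect square.
Total integer solutions found: 0

0


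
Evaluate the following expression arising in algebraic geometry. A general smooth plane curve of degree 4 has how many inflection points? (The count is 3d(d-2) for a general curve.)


For a general smooth plane curve C of degree d, the inflection points are
the intersection of C with its Hessian curve, which has degree 3(d-2).
By Bezout, the total intersection number is d * 3(d-2) = 4 * 6 = 24.
For a general curve every flex is ordinary, so each contributes
multiplicity 1 to C·Hess(C), and the number of distinct inflection
points is 3d(d-2).
Inflection points = 3*4*(4-2) = 3*4*2 = 24

24


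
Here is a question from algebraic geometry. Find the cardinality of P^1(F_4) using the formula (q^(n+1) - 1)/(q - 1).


P^1(F_4) has (q^(n+1) - 1)/(q - 1) points.
= 4^1 + 4^0
= 4 + 1
= 5

5


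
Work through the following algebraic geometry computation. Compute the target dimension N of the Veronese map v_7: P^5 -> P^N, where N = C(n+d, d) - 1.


The Veronese embedding v_d: P^n -> P^N maps each point to all
degree-d monomials in n+1 homogeneous coordinates.
N = C(n+d, d) - 1
N = C(5+7, 7) - 1
N = C(12, 7) - 1
C(12, 7) = 792
N = 792 - 1 = 791

791


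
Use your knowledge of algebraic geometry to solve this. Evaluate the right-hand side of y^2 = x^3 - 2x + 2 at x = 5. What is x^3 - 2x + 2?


Compute x^3 - 2x + 2 at x = 5:
x^3 = 5^3 = 125
(-2)*x = (-2)*5 = -10
Sum: 125 - 10 + 2 = 117

117


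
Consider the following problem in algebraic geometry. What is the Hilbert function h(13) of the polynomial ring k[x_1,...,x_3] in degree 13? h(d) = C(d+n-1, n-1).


The Hilbert function for the polynomial ring in 3 variables is:
h(d) = C(d+n-1, n-1)
h(13) = C(13+3-1, 3-1) = C(15, 2)
= 15! / (2! * 13!)
= 105

105


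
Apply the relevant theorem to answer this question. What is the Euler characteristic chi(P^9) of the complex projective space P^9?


The complex projective space P^9 has one cell in each even real dimension 0, 2, ..., 18.
The cohomology groups are H^{2k}(P^9) = Z for k = 0,...,9, and 0 otherwise.
Euler characteristic = sum of Betti numbers = 1 per even-dimensional cohomology group.
chi(P^9) = 9 + 1 = 10

10


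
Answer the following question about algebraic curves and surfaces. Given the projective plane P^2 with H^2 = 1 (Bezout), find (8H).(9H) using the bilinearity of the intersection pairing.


Using bilinearity of the intersection pairing on the projective plane P^2:
(aH).(bH) = ab * (H.H)
We have H^2 = 1 (Bezout).
D.E = (8H).(9H) = 8*9*1
= 72*1
= 72

72


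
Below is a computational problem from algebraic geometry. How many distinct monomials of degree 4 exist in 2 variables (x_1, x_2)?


The number of degree-4 monomials in 2 variables is C(d+n-1, n-1).
= C(4+2-1, 2-1) = C(5, 1)
= 5

5


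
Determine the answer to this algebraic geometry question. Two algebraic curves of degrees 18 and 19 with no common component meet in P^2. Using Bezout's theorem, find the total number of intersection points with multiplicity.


Bezout's theorem states the intersection count equals the product of degrees.
Intersection count = 18 * 19 = 342

342


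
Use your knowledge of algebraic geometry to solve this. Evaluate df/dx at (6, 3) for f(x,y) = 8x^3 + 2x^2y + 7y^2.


df/dx = 3*8*x^2 + 2*2*x^1*y
At (6,3): 3*8*6^2 + 2*2*6^1*3
= 864 + 72
= 936

936


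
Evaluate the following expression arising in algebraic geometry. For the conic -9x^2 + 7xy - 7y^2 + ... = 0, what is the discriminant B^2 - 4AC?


The discriminant of a conic Ax^2 + Bxy + Cy^2 + ... = 0 is B^2 - 4AC.
B^2 = 7^2 = 49
4AC = 4*(-9)*(-7) = 252
Discriminant = 49 - 252 = -203

-203


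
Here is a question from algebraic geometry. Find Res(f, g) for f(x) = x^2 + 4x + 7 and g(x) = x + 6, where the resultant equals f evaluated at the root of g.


For Res(f, x - c), we evaluate f at x = c.
f(-6) = (-6)^2 + 4*(-6) + 7
= 36 - 24 + 7
= 12 + 7 = 19
Res(f, g) = 19

19


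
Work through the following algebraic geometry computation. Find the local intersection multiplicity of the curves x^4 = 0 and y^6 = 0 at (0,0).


The intersection multiplicity of V(x^a) and V(y^b) at the origin is:
I(O; V(x^4), V(y^6)) = dim_k(k[x,y]/(x^4, y^6))
A basis for k[x,y]/(x^4, y^6) is the set of monomials x^i * y^j
where 0 <= i < 4 and 0 <= j < 6.
The number of such monomials is 4 * 6 = 24

24


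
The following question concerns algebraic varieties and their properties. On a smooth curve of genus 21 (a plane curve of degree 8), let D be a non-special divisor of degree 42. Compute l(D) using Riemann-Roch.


First, compute the genus of a smooth plane curve of degree 8:
g = (d-1)(d-2)/2 = (8-1)(8-2)/2 = 21
For a non-special divisor D (i.e., h^1(D) = 0), Riemann-Roch gives:
l(D) = deg(D) - g + 1
Since deg(D) = 42 >= 2g - 1 = 41, D is non-special.
l(D) = 42 - 21 + 1 = 22

22


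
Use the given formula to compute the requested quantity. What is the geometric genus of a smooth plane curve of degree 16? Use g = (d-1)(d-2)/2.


Using the genus formula for smooth plane curves:
g = (d-1)(d-2)/2
g = (16-1)(16-2)/2
g = 15*14/2
g = 210/2 = 105

105


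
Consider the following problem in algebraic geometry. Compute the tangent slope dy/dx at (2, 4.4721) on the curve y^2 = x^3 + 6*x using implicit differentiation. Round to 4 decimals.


Using implicit differentiation of y^2 = x^3 + 6*x:
2y * dy/dx = 3x^2 + 6
dy/dx = (3x^2 + 6)/(2y)
Numerator: 3*2^2 + 6 = 18
Denominator: 2*4.4721 = 8.9442
dy/dx = 18/8.9442 = 2.0125

2.0125


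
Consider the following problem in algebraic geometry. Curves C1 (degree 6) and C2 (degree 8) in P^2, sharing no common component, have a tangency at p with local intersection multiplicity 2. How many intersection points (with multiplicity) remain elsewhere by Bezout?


By Bezout's theorem, the total intersection number is d1 * d2.
Total = 6 * 8 = 48
Intersection multiplicity at p = 2
Remaining intersections = 48 - 2 = 46

46


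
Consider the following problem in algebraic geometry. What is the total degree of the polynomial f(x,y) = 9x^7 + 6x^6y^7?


Examine each term for its total degree (sum of exponents).
  Term '9x^7' has total degree 7+0 = 7.
  Term '6x^6y^7' has total degree 6+7 = 13.
The maximum total degree among all terms is 13.

13


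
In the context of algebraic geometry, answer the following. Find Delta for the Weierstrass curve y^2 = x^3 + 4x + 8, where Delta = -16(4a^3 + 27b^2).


Compute each component:
4a^3 = 4*4^3 = 4*64 = 256
27b^2 = 27*8^2 = 27*64 = 1728
4a^3 + 27b^2 = 256 + 1728 = 1984
Delta = -16*1984 = -31744

-31744


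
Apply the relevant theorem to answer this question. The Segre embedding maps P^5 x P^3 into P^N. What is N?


The Segre embedding maps P^m x P^n into P^N via
all products of coordinates from each factor.
N = (m+1)(n+1) - 1
N = (5+1)(3+1) - 1
N = 6*4 - 1
N = 24 - 1 = 23

23


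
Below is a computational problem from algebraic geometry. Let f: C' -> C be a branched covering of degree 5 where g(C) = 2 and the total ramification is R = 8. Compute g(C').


Riemann-Hurwitz formula: 2g' - 2 = d(2g - 2) + R
Given: d = 5, g = 2, R = 8
2g' - 2 = 5*(2*2 - 2) + 8
2g' - 2 = 5*2 + 8
2g' - 2 = 10 + 8 = 18
2g' = 20
g' = 10

10


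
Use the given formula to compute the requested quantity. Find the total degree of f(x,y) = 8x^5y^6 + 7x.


Examine each term for its total degree (sum of exponents).
  Term '8x^5y^6' has total degree 5+6 = 11.
  Term '7x' has total degree 1+0 = 1.
The maximum total degree among all terms is 11.

11


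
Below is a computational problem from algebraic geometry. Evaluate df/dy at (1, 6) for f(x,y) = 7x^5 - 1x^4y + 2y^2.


df/dy = (-1)*x^4 + 2*2*y^1
At (1,6): (-1)*1^4 + 2*2*6^1
= -1 + 24
= 23

23


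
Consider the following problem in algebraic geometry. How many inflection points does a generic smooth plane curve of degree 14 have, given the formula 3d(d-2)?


For a general smooth plane curve C of degree d, the inflection points are
the intersection of C with its Hessian curve, which has degree 3(d-2).
By Bezout, the total intersection number is d * 3(d-2) = 14 * 36 = 504.
For a general curve every flex is ordinary, so each contributes
multiplicity 1 to C·Hess(C), and the number of distinct inflection
points is 3d(d-2).
Inflection points = 3*14*(14-2) = 3*14*12 = 504

504


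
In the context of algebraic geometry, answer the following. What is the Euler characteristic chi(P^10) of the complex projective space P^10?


The complex projective space P^10 has one cell in each even real dimension 0, 2, ..., 20.
The cohomology groups are H^{2k}(P^10) = Z for k = 0,...,10, and 0 otherwise.
Euler characteristic = sum of Betti numbers = 1 per even-dimensional cohomology group.
chi(P^10) = 10 + 1 = 11

11


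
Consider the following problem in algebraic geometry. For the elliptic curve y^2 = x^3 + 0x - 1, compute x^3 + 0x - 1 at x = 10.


Compute x^3 + 0x - 1 at x = 10:
x^3 = 10^3 = 1000
0*x = 0*10 = 0
Sum: 1000 + 0 - 1 = 999

999


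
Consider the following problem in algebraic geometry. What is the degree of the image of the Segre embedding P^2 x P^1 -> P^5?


The degree of the Segre variety P^2 x P^1 is C(m+n, m).
= C(3, 2)
= 3

3


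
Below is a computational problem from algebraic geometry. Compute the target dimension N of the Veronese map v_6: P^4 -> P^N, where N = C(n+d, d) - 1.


The Veronese embedding v_d: P^n -> P^N maps each point to all
degree-d monomials in n+1 homogeneous coordinates.
N = C(n+d, d) - 1
N = C(4+6, 6) - 1
N = C(10, 6) - 1
C(10, 6) = 210
N = 210 - 1 = 209

209


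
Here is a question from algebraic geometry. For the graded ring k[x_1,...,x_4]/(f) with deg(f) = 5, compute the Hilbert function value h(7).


For R = k[x_1,...,x_n]/(f) with f homogeneous of degree e:
The Hilbert series is (1 - t^e)/(1 - t)^n.
So h(d) = C(d+n-1, n-1) - C(d-e+n-1, n-1) for d >= e.
With n=4, e=5, d=7:
C(7+4-1, 4-1) = C(10, 3) = 120
C(7-5+4-1, 4-1) = C(5, 3) = 10
h(7) = 120 - 10 = 110

110


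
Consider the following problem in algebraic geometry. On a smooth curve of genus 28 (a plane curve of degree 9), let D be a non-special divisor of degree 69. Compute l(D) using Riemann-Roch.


First, compute the genus of a smooth plane curve of degree 9:
g = (d-1)(d-2)/2 = (9-1)(9-2)/2 = 28
For a non-special divisor D (i.e., h^1(D) = 0), Riemann-Roch gives:
l(D) = deg(D) - g + 1
Since deg(D) = 69 >= 2g - 1 = 55, D is non-special.
l(D) = 69 - 28 + 1 = 42

42


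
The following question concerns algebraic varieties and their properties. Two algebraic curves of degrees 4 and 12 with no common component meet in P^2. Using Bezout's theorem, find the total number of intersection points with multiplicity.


Bezout's theorem states the intersection count equals the product of degrees.
Intersection count = 4 * 12 = 48

48


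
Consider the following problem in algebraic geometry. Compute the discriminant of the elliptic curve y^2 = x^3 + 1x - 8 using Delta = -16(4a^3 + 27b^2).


Compute each component:
4a^3 = 4*1^3 = 4*1 = 4
27b^2 = 27*(-8)^2 = 27*64 = 1728
4a^3 + 27b^2 = 4 + 1728 = 1732
Delta = -16*1732 = -27712

-27712


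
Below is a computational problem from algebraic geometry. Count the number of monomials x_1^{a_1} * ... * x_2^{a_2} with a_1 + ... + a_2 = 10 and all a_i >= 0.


The number of degree-10 monomials in 2 variables is C(d+n-1, n-1).
= C(10+2-1, 2-1) = C(11, 1)
= 11

11


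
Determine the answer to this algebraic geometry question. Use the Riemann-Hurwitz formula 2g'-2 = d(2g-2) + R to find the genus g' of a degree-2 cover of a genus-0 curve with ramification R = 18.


Riemann-Hurwitz formula: 2g' - 2 = d(2g - 2) + R
Given: d = 2, g = 0, R = 18
2g' - 2 = 2*(2*0 - 2) + 18
2g' - 2 = 2*(-2) + 18
2g' - 2 = -4 + 18 = 14
2g' = 16
g' = 8

8


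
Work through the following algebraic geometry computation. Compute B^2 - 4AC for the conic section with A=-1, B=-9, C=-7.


The discriminant of a conic Ax^2 + Bxy + Cy^2 + ... = 0 is B^2 - 4AC.
B^2 = (-9)^2 = 81
4AC = 4*(-1)*(-7) = 28
Discriminant = 81 - 28 = 53

53


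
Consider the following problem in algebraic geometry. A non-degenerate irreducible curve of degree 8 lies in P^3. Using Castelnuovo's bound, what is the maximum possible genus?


Castelnuovo's bound: write d - 1 = m(r-1) + epsilon with 0 <= epsilon < r-1.
d - 1 = 8 - 1 = 7
r - 1 = 3 - 1 = 2
7 = 3*2 + 1, so m = 3, epsilon = 1
pi(d, r) = m(m-1)(r-1)/2 + m*epsilon
= 3*2*2/2 + 3*1
= 12/2 + 3
= 6 + 3 = 9

9


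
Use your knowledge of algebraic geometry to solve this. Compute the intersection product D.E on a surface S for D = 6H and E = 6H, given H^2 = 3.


Using bilinearity of the intersection pairing on a surface S:
(aH).(bH) = ab * (H.H)
We have H^2 = 3.
D.E = (6H).(6H) = 6*6*3
= 36*3
= 108

108


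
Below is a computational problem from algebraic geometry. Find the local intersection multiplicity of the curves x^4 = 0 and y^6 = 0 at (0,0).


The intersection multiplicity of V(x^a) and V(y^b) at the origin is:
I(O; V(x^4), V(y^6)) = dim_k(k[x,y]/(x^4, y^6))
A basis for k[x,y]/(x^4, y^6) is the set of monomials x^i * y^j
where 0 <= i < 4 and 0 <= j < 6.
The number of such monomials is 4 * 6 = 24

24


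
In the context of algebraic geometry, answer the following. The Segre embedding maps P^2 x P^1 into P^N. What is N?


The Segre embedding maps P^m x P^n into P^N via
all products of coordinates from each factor.
N = (m+1)(n+1) - 1
N = (2+1)(1+1) - 1
N = 3*2 - 1
N = 6 - 1 = 5

5


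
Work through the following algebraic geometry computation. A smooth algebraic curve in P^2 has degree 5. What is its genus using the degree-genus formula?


Using the genus formula for smooth plane curves:
g = (d-1)(d-2)/2
g = (5-1)(5-2)/2
g = 4*3/2
g = 12/2 = 6

6


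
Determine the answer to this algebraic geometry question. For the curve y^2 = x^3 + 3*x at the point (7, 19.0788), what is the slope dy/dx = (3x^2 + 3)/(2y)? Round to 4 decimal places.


Using implicit differentiation of y^2 = x^3 + 3*x:
2y * dy/dx = 3x^2 + 3
dy/dx = (3x^2 + 3)/(2y)
Numerator: 3*7^2 + 3 = 150
Denominator: 2*19.0788 = 38.1576
dy/dx = 150/38.1576 = 3.9311

3.9311


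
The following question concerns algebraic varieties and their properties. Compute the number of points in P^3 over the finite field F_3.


P^3(F_3) has (q^(n+1) - 1)/(q - 1) points.
= 3^3 + 3^2 + 3^1 + 3^0
= 27 + 9 + 3 + 1
= 40

40


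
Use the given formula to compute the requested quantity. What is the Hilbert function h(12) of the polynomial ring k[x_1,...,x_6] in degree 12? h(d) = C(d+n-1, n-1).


The Hilbert function for the polynomial ring in 6 variables is:
h(d) = C(d+n-1, n-1)
h(12) = C(12+6-1, 6-1) = C(17, 5)
= 17! / (5! * 12!)
= 6188

6188


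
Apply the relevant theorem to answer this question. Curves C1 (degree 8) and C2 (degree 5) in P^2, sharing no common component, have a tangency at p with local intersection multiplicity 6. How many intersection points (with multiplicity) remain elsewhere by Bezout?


By Bezout's theorem, the total intersection number is d1 * d2.
Total = 8 * 5 = 40
Intersection multiplicity at p = 6
Remaining intersections = 40 - 6 = 34

34


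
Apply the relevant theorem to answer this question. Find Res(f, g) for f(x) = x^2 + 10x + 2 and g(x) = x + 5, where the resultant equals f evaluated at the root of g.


For Res(f, x - c), we evaluate f at x = c.
f(-5) = (-5)^2 + 10*(-5) + 2
= 25 - 50 + 2
= -25 + 2 = -23
Res(f, g) = -23

-23


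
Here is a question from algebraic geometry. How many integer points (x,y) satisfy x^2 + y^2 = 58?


Systematically check integer values of x where x^2 <= 58.
For each valid x, check if 58 - x^2 is a perfect square.
x=3: 58 - 9 = 49, sqrt = 7 (valid)
x=7: 58 - 49 = 9, sqrt = 3 (valid)
Total integer solutions found: 8

8


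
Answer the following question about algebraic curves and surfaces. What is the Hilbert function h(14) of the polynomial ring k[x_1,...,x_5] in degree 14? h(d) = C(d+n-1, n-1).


The Hilbert function for the polynomial ring in 5 variables is:
h(d) = C(d+n-1, n-1)
h(14) = C(14+5-1, 5-1) = C(18, 4)
= 18! / (4! * 14!)
= 3060

3060


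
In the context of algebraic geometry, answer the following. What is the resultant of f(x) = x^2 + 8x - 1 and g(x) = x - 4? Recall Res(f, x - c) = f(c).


For Res(f, x - c), we evaluate f at x = c.
f(4) = 4^2 + 8*4 - 1
= 16 + 32 - 1
= 48 - 1 = 47
Res(f, g) = 47

47


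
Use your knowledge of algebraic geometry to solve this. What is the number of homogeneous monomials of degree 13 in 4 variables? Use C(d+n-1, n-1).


The number of degree-13 monomials in 4 variables is C(d+n-1, n-1).
= C(13+4-1, 4-1) = C(16, 3)
= 560

560


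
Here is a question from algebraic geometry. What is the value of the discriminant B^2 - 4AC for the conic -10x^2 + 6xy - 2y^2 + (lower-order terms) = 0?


The discriminant of a conic Ax^2 + Bxy + Cy^2 + ... = 0 is B^2 - 4AC.
B^2 = 6^2 = 36
4AC = 4*(-10)*(-2) = 80
Discriminant = 36 - 80 = -44

-44


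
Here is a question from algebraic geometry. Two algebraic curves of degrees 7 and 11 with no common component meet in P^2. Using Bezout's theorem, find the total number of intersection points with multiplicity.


Bezout's theorem states the intersection count equals the product of degrees.
Intersection count = 7 * 11 = 77

77


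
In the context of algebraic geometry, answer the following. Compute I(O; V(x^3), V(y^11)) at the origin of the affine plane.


The intersection multiplicity of V(x^a) and V(y^b) at the origin is:
I(O; V(x^3), V(y^11)) = dim_k(k[x,y]/(x^3, y^11))
A basis for k[x,y]/(x^3, y^11) is the set of monomials x^i * y^j
where 0 <= i < 3 and 0 <= j < 11.
The number of such monomials is 3 * 11 = 33

33


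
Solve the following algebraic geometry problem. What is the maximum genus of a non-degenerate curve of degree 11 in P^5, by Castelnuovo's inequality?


Castelnuovo's bound: write d - 1 = m(r-1) + epsilon with 0 <= epsilon < r-1.
d - 1 = 11 - 1 = 10
r - 1 = 5 - 1 = 4
10 = 2*4 + 2, so m = 2, epsilon = 2
pi(d, r) = m(m-1)(r-1)/2 + m*epsilon
= 2*1*4/2 + 2*2
= 8/2 + 4
= 4 + 4 = 8

8


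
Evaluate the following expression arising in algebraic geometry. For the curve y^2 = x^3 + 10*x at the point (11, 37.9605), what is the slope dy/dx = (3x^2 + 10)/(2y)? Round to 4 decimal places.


Using implicit differentiation of y^2 = x^3 + 10*x:
2y * dy/dx = 3x^2 + 10
dy/dx = (3x^2 + 10)/(2y)
Numerator: 3*11^2 + 10 = 373
Denominator: 2*37.9605 = 75.921
dy/dx = 373/75.921 = 4.9130

4.9130


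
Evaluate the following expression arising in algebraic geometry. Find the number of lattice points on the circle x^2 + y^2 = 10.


Systematically check integer values of x where x^2 <= 10.
For each valid x, check if 10 - x^2 is a perfect square.
x=1: 10 - 1 = 9, sqrt = 3 (valid)
x=3: 10 - 9 = 1, sqrt = 1 (valid)
Total integer solutions found: 8

8


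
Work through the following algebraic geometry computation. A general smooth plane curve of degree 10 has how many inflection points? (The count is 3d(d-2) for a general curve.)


For a general smooth plane curve C of degree d, the inflection points are
the intersection of C with its Hessian curve, which has degree 3(d-2).
By Bezout, the total intersection number is d * 3(d-2) = 10 * 24 = 240.
For a general curve every flex is ordinary, so each contributes
multiplicity 1 to C·Hess(C), and the number of distinct inflection
points is 3d(d-2).
Inflection points = 3*10*(10-2) = 3*10*8 = 240

240


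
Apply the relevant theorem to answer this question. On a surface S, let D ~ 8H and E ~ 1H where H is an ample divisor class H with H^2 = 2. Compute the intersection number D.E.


Using bilinearity of the intersection pairing on a surface S:
(aH).(bH) = ab * (H.H)
We have H^2 = 2.
D.E = (8H).(1H) = 8*1*2
= 8*2
= 16

16


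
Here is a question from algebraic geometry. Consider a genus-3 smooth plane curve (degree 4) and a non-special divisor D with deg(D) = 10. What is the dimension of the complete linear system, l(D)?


First, compute the genus of a smooth plane curve of degree 4:
g = (d-1)(d-2)/2 = (4-1)(4-2)/2 = 3
For a non-special divisor D (i.e., h^1(D) = 0), Riemann-Roch gives:
l(D) = deg(D) - g + 1
Since deg(D) = 10 >= 2g - 1 = 5, D is non-special.
l(D) = 10 - 3 + 1 = 8

8


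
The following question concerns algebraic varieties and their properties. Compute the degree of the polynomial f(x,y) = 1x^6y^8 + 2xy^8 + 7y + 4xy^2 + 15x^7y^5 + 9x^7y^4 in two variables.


Examine each term for its total degree (sum of exponents).
  Term '1x^6y^8' has total degree 6+8 = 14.
  Term '2xy^8' has total degree 1+8 = 9.
  Term '7y' has total degree 0+1 = 1.
  Term '4xy^2' has total degree 1+2 = 3.
  Term '15x^7y^5' has total degree 7+5 = 12.
  Term '9x^7y^4' has total degree 7+4 = 11.
The maximum total degree among all terms is 14.

14


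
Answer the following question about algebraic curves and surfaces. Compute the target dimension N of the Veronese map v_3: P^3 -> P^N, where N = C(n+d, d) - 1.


The Veronese embedding v_d: P^n -> P^N maps each point to all
degree-d monomials in n+1 homogeneous coordinates.
N = C(n+d, d) - 1
N = C(3+3, 3) - 1
N = C(6, 3) - 1
C(6, 3) = 20
N = 20 - 1 = 19

19


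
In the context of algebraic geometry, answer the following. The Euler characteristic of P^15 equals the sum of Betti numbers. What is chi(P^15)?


The complex projective space P^15 has one cell in each even real dimension 0, 2, ..., 30.
The cohomology groups are H^{2k}(P^15) = Z for k = 0,...,15, and 0 otherwise.
Euler characteristic = sum of Betti numbers = 1 per even-dimensional cohomology group.
chi(P^15) = 15 + 1 = 16

16


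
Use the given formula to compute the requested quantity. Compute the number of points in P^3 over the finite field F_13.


P^3(F_13) has (q^(n+1) - 1)/(q - 1) points.
= 13^3 + 13^2 + 13^1 + 13^0
= 2197 + 169 + 13 + 1
= 2380

2380


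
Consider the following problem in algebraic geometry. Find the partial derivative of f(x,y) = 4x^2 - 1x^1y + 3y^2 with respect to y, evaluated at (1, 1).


df/dy = (-1)*x^1 + 2*3*y^1
At (1,1): (-1)*1^1 + 2*3*1^1
= -1 + 6
= 5

5


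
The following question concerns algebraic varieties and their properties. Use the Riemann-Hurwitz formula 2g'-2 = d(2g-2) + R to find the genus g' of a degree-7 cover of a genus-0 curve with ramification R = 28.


Riemann-Hurwitz formula: 2g' - 2 = d(2g - 2) + R
Given: d = 7, g = 0, R = 28
2g' - 2 = 7*(2*0 - 2) + 28
2g' - 2 = 7*(-2) + 28
2g' - 2 = -14 + 28 = 14
2g' = 16
g' = 8

8


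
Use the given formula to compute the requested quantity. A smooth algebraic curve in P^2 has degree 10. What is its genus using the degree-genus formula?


Using the genus formula for smooth plane curves:
g = (d-1)(d-2)/2
g = (10-1)(10-2)/2
g = 9*8/2
g = 72/2 = 36

36


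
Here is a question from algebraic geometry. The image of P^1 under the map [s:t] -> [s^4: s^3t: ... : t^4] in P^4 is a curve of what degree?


The rational normal curve in P^4 is the image of P^1 under the 4-uple Veronese.
A general hyperplane in P^4 pulls back to a degree-4 form on P^1, which has 4 zeros,
so the curve meets a general hyperplane in 4 points. Degree = 4.

4


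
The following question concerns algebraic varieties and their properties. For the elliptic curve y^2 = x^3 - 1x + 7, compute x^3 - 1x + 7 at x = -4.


Compute x^3 - 1x + 7 at x = -4:
x^3 = (-4)^3 = -64
(-1)*x = (-1)*(-4) = 4
Sum: -64 + 4 + 7 = -53

-53


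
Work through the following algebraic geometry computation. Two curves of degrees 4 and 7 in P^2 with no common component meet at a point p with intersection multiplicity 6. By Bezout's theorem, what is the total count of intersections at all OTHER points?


By Bezout's theorem, the total intersection number is d1 * d2.
Total = 4 * 7 = 28
Intersection multiplicity at p = 6
Remaining intersections = 28 - 6 = 22

22


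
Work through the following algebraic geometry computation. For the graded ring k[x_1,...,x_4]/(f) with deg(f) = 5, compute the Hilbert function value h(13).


For R = k[x_1,...,x_n]/(f) with f homogeneous of degree e:
The Hilbert series is (1 - t^e)/(1 - t)^n.
So h(d) = C(d+n-1, n-1) - C(d-e+n-1, n-1) for d >= e.
With n=4, e=5, d=13:
C(13+4-1, 4-1) = C(16, 3) = 560
C(13-5+4-1, 4-1) = C(11, 3) = 165
h(13) = 560 - 165 = 395

395


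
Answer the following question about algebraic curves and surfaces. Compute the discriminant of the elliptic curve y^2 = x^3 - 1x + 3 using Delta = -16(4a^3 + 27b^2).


Compute each component:
4a^3 = 4*(-1)^3 = 4*(-1) = -4
27b^2 = 27*3^2 = 27*9 = 243
4a^3 + 27b^2 = -4 + 243 = 239
Delta = -16*239 = -3824

-3824


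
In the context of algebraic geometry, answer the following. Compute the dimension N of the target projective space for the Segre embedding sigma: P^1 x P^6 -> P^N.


The Segre embedding maps P^m x P^n into P^N via
all products of coordinates from each factor.
N = (m+1)(n+1) - 1
N = (1+1)(6+1) - 1
N = 2*7 - 1
N = 14 - 1 = 13

13


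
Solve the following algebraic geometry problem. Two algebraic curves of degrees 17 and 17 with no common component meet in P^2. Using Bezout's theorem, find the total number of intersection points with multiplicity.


Bezout's theorem states the intersection count equals the product of degrees.
Intersection count = 17 * 17 = 289

289


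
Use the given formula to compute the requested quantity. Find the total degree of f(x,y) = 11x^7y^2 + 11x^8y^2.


Examine each term for its total degree (sum of exponents).
  Term '11x^7y^2' has total degree 7+2 = 9.
  Term '11x^8y^2' has total degree 8+2 = 10.
The maximum total degree among all terms is 10.

10


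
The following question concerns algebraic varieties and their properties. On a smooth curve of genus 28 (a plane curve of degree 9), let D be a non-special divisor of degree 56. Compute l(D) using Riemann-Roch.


First, compute the genus of a smooth plane curve of degree 9:
g = (d-1)(d-2)/2 = (9-1)(9-2)/2 = 28
For a non-special divisor D (i.e., h^1(D) = 0), Riemann-Roch gives:
l(D) = deg(D) - g + 1
Since deg(D) = 56 >= 2g - 1 = 55, D is non-special.
l(D) = 56 - 28 + 1 = 29

29


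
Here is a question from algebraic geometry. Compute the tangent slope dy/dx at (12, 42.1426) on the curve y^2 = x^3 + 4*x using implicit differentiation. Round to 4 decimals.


Using implicit differentiation of y^2 = x^3 + 4*x:
2y * dy/dx = 3x^2 + 4
dy/dx = (3x^2 + 4)/(2y)
Numerator: 3*12^2 + 4 = 436
Denominator: 2*42.1426 = 84.2852
dy/dx = 436/84.2852 = 5.1729

5.1729


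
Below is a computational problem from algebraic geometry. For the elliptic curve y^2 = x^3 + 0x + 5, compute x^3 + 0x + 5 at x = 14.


Compute x^3 + 0x + 5 at x = 14:
x^3 = 14^3 = 2744
0*x = 0*14 = 0
Sum: 2744 + 0 + 5 = 2749

2749


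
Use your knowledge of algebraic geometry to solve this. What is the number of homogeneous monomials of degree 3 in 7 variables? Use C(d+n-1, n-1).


The number of degree-3 monomials in 7 variables is C(d+n-1, n-1).
= C(3+7-1, 7-1) = C(9, 6)
= 84

84


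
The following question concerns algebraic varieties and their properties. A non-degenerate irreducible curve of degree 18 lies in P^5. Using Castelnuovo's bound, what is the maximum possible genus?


Castelnuovo's bound: write d - 1 = m(r-1) + epsilon with 0 <= epsilon < r-1.
d - 1 = 18 - 1 = 17
r - 1 = 5 - 1 = 4
17 = 4*4 + 1, so m = 4, epsilon = 1
pi(d, r) = m(m-1)(r-1)/2 + m*epsilon
= 4*3*4/2 + 4*1
= 48/2 + 4
= 24 + 4 = 28

28


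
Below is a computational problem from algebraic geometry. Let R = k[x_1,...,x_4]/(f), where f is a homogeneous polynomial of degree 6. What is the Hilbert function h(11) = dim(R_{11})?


For R = k[x_1,...,x_n]/(f) with f homogeneous of degree e:
The Hilbert series is (1 - t^e)/(1 - t)^n.
So h(d) = C(d+n-1, n-1) - C(d-e+n-1, n-1) for d >= e.
With n=4, e=6, d=11:
C(11+4-1, 4-1) = C(14, 3) = 364
C(11-6+4-1, 4-1) = C(8, 3) = 56
h(11) = 364 - 56 = 308

308


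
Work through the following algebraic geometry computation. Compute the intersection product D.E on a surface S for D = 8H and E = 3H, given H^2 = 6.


Using bilinearity of the intersection pairing on a surface S:
(aH).(bH) = ab * (H.H)
We have H^2 = 6.
D.E = (8H).(3H) = 8*3*6
= 24*6
= 144

144


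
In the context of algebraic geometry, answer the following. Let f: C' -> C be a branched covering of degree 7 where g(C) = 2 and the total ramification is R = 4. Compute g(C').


Riemann-Hurwitz formula: 2g' - 2 = d(2g - 2) + R
Given: d = 7, g = 2, R = 4
2g' - 2 = 7*(2*2 - 2) + 4
2g' - 2 = 7*2 + 4
2g' - 2 = 14 + 4 = 18
2g' = 20
g' = 10

10


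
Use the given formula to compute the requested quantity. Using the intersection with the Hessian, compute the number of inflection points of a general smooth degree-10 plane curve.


For a general smooth plane curve C of degree d, the inflection points are
the intersection of C with its Hessian curve, which has degree 3(d-2).
By Bezout, the total intersection number is d * 3(d-2) = 10 * 24 = 240.
For a general curve every flex is ordinary, so each contributes
multiplicity 1 to C·Hess(C), and the number of distinct inflection
points is 3d(d-2).
Inflection points = 3*10*(10-2) = 3*10*8 = 240

240


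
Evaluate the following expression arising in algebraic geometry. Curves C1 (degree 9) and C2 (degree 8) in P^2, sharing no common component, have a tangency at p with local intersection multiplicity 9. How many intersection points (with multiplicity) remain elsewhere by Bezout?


By Bezout's theorem, the total intersection number is d1 * d2.
Total = 9 * 8 = 72
Intersection multiplicity at p = 9
Remaining intersections = 72 - 9 = 63

63


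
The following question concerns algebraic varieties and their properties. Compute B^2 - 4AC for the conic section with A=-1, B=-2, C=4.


The discriminant of a conic Ax^2 + Bxy + Cy^2 + ... = 0 is B^2 - 4AC.
B^2 = (-2)^2 = 4
4AC = 4*(-1)*4 = -16
Discriminant = 4 + 16 = 20

20


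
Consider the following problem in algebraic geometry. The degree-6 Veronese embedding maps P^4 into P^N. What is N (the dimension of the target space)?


The Veronese embedding v_d: P^n -> P^N maps each point to all
degree-d monomials in n+1 homogeneous coordinates.
N = C(n+d, d) - 1
N = C(4+6, 6) - 1
N = C(10, 6) - 1
C(10, 6) = 210
N = 210 - 1 = 209

209


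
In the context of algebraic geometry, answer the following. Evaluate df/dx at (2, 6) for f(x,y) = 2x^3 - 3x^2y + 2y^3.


df/dx = 3*2*x^2 + 2*(-3)*x^1*y
At (2,6): 3*2*2^2 + 2*(-3)*2^1*6
= 24 - 72
= -48

-48


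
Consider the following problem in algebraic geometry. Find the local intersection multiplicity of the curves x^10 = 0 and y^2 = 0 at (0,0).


The intersection multiplicity of V(x^a) and V(y^b) at the origin is:
I(O; V(x^10), V(y^2)) = dim_k(k[x,y]/(x^10, y^2))
A basis for k[x,y]/(x^10, y^2) is the set of monomials x^i * y^j
where 0 <= i < 10 and 0 <= j < 2.
The number of such monomials is 10 * 2 = 20

20


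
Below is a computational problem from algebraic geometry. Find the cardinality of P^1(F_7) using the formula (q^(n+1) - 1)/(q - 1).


P^1(F_7) has (q^(n+1) - 1)/(q - 1) points.
= 7^1 + 7^0
= 7 + 1
= 8

8


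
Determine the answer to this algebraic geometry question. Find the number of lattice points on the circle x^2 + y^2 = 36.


Systematically check integer values of x where x^2 <= 36.
For each valid x, check if 36 - x^2 is a perfect square.
x=0: 36 - 0 = 36, sqrt = 6 (valid)
x=6: 36 - 36 = 0, sqrt = 0 (valid)
Total integer solutions found: 4

4


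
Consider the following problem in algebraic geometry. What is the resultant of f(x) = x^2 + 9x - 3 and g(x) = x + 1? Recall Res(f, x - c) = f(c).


For Res(f, x - c), we evaluate f at x = c.
f(-1) = (-1)^2 + 9*(-1) - 3
= 1 - 9 - 3
= -8 - 3 = -11
Res(f, g) = -11

-11


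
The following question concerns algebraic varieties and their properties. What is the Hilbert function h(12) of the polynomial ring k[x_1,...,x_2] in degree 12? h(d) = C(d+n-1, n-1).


The Hilbert function for the polynomial ring in 2 variables is:
h(d) = C(d+n-1, n-1)
h(12) = C(12+2-1, 2-1) = C(13, 1)
= 13! / (1! * 12!)
= 13

13


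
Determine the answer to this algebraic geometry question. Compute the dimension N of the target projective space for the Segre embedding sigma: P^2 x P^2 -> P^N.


The Segre embedding maps P^m x P^n into P^N via
all products of coordinates from each factor.
N = (m+1)(n+1) - 1
N = (2+1)(2+1) - 1
N = 3*3 - 1
N = 9 - 1 = 8

8


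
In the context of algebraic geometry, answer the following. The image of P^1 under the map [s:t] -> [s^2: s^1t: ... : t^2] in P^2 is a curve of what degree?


The rational normal curve in P^2 is the image of P^1 under the 2-uple Veronese.
A general hyperplane in P^2 pulls back to a degree-2 form on P^1, which has 2 zeros,
so the curve meets a general hyperplane in 2 points. Degree = 2.

2


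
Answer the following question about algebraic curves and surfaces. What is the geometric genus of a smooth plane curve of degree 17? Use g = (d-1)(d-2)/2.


Using the genus formula for smooth plane curves:
g = (d-1)(d-2)/2
g = (17-1)(17-2)/2
g = 16*15/2
g = 240/2 = 120

120


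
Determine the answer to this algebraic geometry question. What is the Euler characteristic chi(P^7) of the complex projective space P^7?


The complex projective space P^7 has one cell in each even real dimension 0, 2, ..., 14.
The cohomology groups are H^{2k}(P^7) = Z for k = 0,...,7, and 0 otherwise.
Euler characteristic = sum of Betti numbers = 1 per even-dimensional cohomology group.
chi(P^7) = 7 + 1 = 8

8


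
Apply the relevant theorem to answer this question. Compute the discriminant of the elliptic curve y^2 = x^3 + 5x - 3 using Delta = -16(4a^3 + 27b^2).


Compute each component:
4a^3 = 4*5^3 = 4*125 = 500
27b^2 = 27*(-3)^2 = 27*9 = 243
4a^3 + 27b^2 = 500 + 243 = 743
Delta = -16*743 = -11888

-11888


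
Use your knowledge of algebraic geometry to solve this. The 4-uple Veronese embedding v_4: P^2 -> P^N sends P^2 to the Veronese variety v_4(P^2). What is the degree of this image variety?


The Veronese variety v_4(P^2) has degree d^r.
d^r = 4^2 = 16

16


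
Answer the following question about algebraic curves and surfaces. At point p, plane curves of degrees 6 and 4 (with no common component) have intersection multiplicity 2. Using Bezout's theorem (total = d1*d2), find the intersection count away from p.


By Bezout's theorem, the total intersection number is d1 * d2.
Total = 6 * 4 = 24
Intersection multiplicity at p = 2
Remaining intersections = 24 - 2 = 22

22


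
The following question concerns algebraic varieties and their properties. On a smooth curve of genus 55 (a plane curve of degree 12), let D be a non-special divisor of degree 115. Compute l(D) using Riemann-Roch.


First, compute the genus of a smooth plane curve of degree 12:
g = (d-1)(d-2)/2 = (12-1)(12-2)/2 = 55
For a non-special divisor D (i.e., h^1(D) = 0), Riemann-Roch gives:
l(D) = deg(D) - g + 1
Since deg(D) = 115 >= 2g - 1 = 109, D is non-special.
l(D) = 115 - 55 + 1 = 61

61


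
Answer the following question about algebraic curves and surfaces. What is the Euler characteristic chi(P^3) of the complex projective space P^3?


The complex projective space P^3 has one cell in each even real dimension 0, 2, ..., 6.
The cohomology groups are H^{2k}(P^3) = Z for k = 0,...,3, and 0 otherwise.
Euler characteristic = sum of Betti numbers = 1 per even-dimensional cohomology group.
chi(P^3) = 3 + 1 = 4

4


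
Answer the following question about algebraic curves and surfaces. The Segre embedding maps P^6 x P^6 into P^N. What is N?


The Segre embedding maps P^m x P^n into P^N via
all products of coordinates from each factor.
N = (m+1)(n+1) - 1
N = (6+1)(6+1) - 1
N = 7*7 - 1
N = 49 - 1 = 48

48


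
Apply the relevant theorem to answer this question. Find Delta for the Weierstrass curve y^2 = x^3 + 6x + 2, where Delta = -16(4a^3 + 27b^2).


Compute each component:
4a^3 = 4*6^3 = 4*216 = 864
27b^2 = 27*2^2 = 27*4 = 108
4a^3 + 27b^2 = 864 + 108 = 972
Delta = -16*972 = -15552

-15552
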